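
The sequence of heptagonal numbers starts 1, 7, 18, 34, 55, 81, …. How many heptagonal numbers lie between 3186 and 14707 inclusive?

42

The n-th heptagonal number is n(5n−3)/2.
Smallest index with value ≥ 3186: n = 36 (giving 3186).
Largest index with value ≤ 14707: n = 77 (giving 14707).
Indices 36 through 77: 42 terms.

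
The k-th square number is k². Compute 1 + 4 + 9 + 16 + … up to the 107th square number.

414090

Σ_{i=1}^{107} i² = 107·108·215/6 = 414090.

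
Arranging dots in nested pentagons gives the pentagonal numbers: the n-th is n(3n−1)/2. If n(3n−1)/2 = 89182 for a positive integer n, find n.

244

Set n(3n−1)/2 = 89182, giving 3n² − n − 178364 = 0.
The discriminant is 1 + 24·89182 = 2140369, and √2140369 = 1463.
So n = (1 + 1463) / 6 = 1464/6 = 244.
Check: 244·(3·244 − 1)/2 = 89182. ✓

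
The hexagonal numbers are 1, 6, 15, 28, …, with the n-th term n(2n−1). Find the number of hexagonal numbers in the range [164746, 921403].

392

The n-th hexagonal number is n(2n−1).
Smallest index with value ≥ 164746: n = 288 (giving 165600).
Largest index with value ≤ 921403: n = 679 (giving 921403).
Indices 288 through 679: 392 terms.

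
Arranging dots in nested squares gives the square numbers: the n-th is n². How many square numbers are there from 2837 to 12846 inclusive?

The n-th square number is n².
Smallest index with value ≥ 2837: n = 54 (giving 2916).
Largest index with value ≤ 12846: n = 113 (giving 12769).
Indices 54 through 113: 60 terms.

60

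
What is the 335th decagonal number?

The 335th decagonal number is n(4n−3) with n = 335.
335·(4·335 − 3) = 335·1337 = 447895.

447895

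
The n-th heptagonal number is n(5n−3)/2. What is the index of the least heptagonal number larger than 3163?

Solve n(5n−3)/2 > 3163 for integer n.
The largest n with value ≤ 3163 is 35 (since 3010 ≤ 3163 < 3186), so the first above is n = 36, value 3186.

36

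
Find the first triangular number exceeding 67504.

67528

Solve n(n+1)/2 > 67504 for integer n.
The largest n with value ≤ 67504 is 366 (since 67161 ≤ 67504 < 67528), so the first above is n = 367, value 67528.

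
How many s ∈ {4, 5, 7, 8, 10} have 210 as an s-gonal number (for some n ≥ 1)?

1

s = 4: P(4, 14) = 196 and P(4, 15) = 225; 210 is not s-gonal.
s = 5: P(5, 12) = 210. ✓
s = 7: P(7, 9) = 189 and P(7, 10) = 235; 210 is not s-gonal.
s = 8: P(8, 8) = 176 and P(8, 9) = 225; 210 is not s-gonal.
s = 10: P(10, 7) = 175 and P(10, 8) = 232; 210 is not s-gonal.
Hits: s ∈ {5} → 1.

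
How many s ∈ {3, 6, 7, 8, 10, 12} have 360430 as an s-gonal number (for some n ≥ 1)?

s = 3: P(3, 848) = 359976 and P(3, 849) = 360825; 360430 is not s-gonal.
s = 6: P(6, 424) = 359128 and P(6, 425) = 360825; 360430 is not s-gonal.
s = 7: P(7, 380) = 360430. ✓
s = 8: P(8, 346) = 358456 and P(8, 347) = 360533; 360430 is not s-gonal.
s = 10: P(10, 300) = 359100 and P(10, 301) = 361501; 360430 is not s-gonal.
s = 12: P(12, 268) = 358048 and P(12, 269) = 360729; 360430 is not s-gonal.
Hits: s ∈ {7} → 1.

1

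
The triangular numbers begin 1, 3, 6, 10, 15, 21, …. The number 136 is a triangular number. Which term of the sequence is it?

16

Set n(n+1)/2 = 136, giving n² + n − 272 = 0.
The discriminant is 1 + 8·136 = 1089, and √1089 = 33.
So n = (-1 + 33) / 2 = 32/2 = 16.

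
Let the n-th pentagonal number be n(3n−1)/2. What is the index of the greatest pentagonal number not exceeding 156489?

Solve n(3n−1)/2 ≤ 156489 for integer n.
n = 323 gives 156332 ≤ 156489, while n = 324 gives 157302 > 156489; so the answer is index 323.

323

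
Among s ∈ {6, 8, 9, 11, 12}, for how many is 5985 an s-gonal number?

s = 6: P(6, 54) = 5778 and P(6, 55) = 5995; 5985 is not s-gonal.
s = 8: P(8, 45) = 5985. ✓
s = 9: P(9, 41) = 5781 and P(9, 42) = 6069; 5985 is not s-gonal.
s = 11: P(11, 36) = 5706 and P(11, 37) = 6031; 5985 is not s-gonal.
s = 12: P(12, 35) = 5985. ✓
Hits: s ∈ {8, 12} → 2.

2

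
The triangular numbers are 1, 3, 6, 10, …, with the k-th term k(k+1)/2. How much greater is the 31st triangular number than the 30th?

31

Consecutive triangular numbers differ by n: T_{31} − T_{30} = 31.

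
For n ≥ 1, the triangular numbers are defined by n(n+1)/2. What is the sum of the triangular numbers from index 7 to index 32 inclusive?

Σ i(i+1)/2 = (Σi² + Σi) / 2 over i = 7..32.
Σi = 528 − 21 = 507 and Σi² = 11440 − 91 = 11349.
(1·11349 + 1·507) / 2 = 11856/2 = 5928.

5928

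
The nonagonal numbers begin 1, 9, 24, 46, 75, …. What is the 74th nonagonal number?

18981

The 74th nonagonal number is n(7n−5)/2 with n = 74.
74·(7·74 − 5)/2 = 74·513/2 = 18981.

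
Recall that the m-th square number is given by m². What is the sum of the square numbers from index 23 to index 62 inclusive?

Σ_{i=23}^{62} i² = 81375 − 3795 = 77580.

77580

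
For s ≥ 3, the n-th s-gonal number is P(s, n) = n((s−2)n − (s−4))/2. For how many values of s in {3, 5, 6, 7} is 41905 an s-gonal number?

s = 3: P(3, 289) = 41905. ✓
s = 5: P(5, 167) = 41750 and P(5, 168) = 42252; 41905 is not s-gonal.
s = 6: P(6, 145) = 41905. ✓
s = 7: P(7, 129) = 41409 and P(7, 130) = 42055; 41905 is not s-gonal.
Hits: s ∈ {3, 6} → 2.

2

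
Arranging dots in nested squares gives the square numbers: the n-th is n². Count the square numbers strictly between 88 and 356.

9

The n-th square number is n².
Smallest index with value > 88: n = 10 (giving 100).
Largest index with value < 356: n = 18 (giving 324).
Indices 10 through 18: 9 terms.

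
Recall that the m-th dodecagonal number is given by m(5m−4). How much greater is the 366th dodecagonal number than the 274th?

366·(5·366 − 4) = 668316 and 274·(5·274 − 4) = 374284.
Difference: 668316 − 374284 = 294032.

294032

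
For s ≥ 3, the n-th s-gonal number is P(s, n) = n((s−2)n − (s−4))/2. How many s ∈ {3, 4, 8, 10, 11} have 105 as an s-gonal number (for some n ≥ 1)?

s = 3: P(3, 14) = 105. ✓
s = 4: P(4, 10) = 100 and P(4, 11) = 121; 105 is not s-gonal.
s = 8: P(8, 6) = 96 and P(8, 7) = 133; 105 is not s-gonal.
s = 10: P(10, 5) = 85 and P(10, 6) = 126; 105 is not s-gonal.
s = 11: P(11, 5) = 95 and P(11, 6) = 141; 105 is not s-gonal.
Hits: s ∈ {3} → 1.

1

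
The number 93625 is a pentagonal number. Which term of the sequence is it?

Set n(3n−1)/2 = 93625, giving 3n² − n − 187250 = 0.
So n = (1 + 1499) / 6 = 1500/6 = 250.

250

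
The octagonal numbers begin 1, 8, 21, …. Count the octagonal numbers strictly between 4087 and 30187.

63

The n-th octagonal number is n(3n−2).
Smallest index with value > 4087: n = 38 (giving 4256).
Largest index with value < 30187: n = 100 (giving 29800).
Indices 38 through 100: 63 terms.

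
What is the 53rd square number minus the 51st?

53² = 2809 and 51² = 2601.
Difference: 2809 − 2601 = 208.

208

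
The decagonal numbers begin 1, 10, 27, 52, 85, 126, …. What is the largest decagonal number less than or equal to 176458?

Solve n(4n−3) ≤ 176458 for integer n.
n = 210 gives 175770 ≤ 176458, while n = 211 gives 177451 > 176458; so the answer is 175770.

175770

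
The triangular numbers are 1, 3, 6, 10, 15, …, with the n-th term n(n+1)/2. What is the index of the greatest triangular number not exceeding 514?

31

Solve n(n+1)/2 ≤ 514 for integer n.
n = 31 gives 496 ≤ 514, while n = 32 gives 528 > 514; so the answer is index 31.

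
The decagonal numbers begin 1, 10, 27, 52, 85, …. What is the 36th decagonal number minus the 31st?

1325

36·(4·36 − 3) = 5076 and 31·(4·31 − 3) = 3751.
Difference: 5076 − 3751 = 1325.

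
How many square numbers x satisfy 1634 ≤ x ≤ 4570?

27

The n-th square number is n².
Smallest index with value ≥ 1634: n = 41 (giving 1681).
Largest index with value ≤ 4570: n = 67 (giving 4489).
Indices 41 through 67: 27 terms.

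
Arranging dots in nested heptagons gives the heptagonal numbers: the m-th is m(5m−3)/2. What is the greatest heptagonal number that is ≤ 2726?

Solve n(5n−3)/2 ≤ 2726 for integer n.
n = 33 gives 2673 ≤ 2726, while n = 34 gives 2839 > 2726; so the answer is 2673.

2673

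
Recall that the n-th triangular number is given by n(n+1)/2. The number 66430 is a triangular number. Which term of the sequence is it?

Set n(n+1)/2 = 66430, giving n² + n − 132860 = 0.
The discriminant is 1 + 8·66430 = 531441, and √531441 = 729.
So n = (-1 + 729) / 2 = 728/2 = 364.
Check: 364·365/2 = 66430. ✓

364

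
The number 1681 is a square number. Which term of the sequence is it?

41

We need n² = 1681, so n = √1681 = 41.
Check: 41² = 1681. ✓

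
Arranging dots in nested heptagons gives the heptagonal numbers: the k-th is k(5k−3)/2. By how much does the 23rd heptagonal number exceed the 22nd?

Consecutive heptagonal numbers differ by 5n − 4: here 5·23 − 4 = 111.

111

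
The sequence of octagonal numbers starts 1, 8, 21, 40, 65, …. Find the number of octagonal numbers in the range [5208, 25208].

The n-th octagonal number is n(3n−2).
Smallest index with value ≥ 5208: n = 42 (giving 5208).
Largest index with value ≤ 25208: n = 92 (giving 25208).
Indices 42 through 92: 51 terms.

51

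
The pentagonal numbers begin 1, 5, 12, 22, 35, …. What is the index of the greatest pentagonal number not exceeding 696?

21

Solve n(3n−1)/2 ≤ 696 for integer n.
n = 21 gives 651 ≤ 696, while n = 22 gives 715 > 696; so the answer is index 21.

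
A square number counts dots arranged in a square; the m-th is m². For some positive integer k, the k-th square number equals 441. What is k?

We need n² = 441, so n = √441 = 21.
Check: 21² = 441. ✓

21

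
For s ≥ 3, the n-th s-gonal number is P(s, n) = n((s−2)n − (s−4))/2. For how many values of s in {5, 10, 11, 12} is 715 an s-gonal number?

2

s = 5: P(5, 22) = 715. ✓
s = 10: P(10, 13) = 637 and P(10, 14) = 742; 715 is not s-gonal.
s = 11: P(11, 13) = 715. ✓
s = 12: P(12, 12) = 672 and P(12, 13) = 793; 715 is not s-gonal.
Hits: s ∈ {5, 11} → 2.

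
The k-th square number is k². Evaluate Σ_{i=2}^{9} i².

284

Σ_{i=2}^{9} i² = 285 − 1 = 284.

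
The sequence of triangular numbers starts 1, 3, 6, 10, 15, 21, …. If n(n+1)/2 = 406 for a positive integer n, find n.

28

Set n(n+1)/2 = 406, giving n² + n − 812 = 0.
So n = (-1 + 57) / 2 = 56/2 = 28.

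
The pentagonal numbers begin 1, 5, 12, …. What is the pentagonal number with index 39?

2262

The 39th pentagonal number is n(3n−1)/2 with n = 39.
39·(3·39 − 1)/2 = 39·116/2 = 39·58 = 2262.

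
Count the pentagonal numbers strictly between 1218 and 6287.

The n-th pentagonal number is n(3n−1)/2.
Smallest index with value > 1218: n = 29 (giving 1247).
Largest index with value < 6287: n = 64 (giving 6112).
Indices 29 through 64: 36 terms.

36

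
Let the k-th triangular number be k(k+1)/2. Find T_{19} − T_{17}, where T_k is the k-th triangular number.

19·20/2 = 190 and 17·18/2 = 153.
Difference: 190 − 153 = 37.

37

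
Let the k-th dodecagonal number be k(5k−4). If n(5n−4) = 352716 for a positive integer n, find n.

266

Set n(5n−4) = 352716, giving 5n² − 4n − 352716 = 0.
The discriminant is 16 + 20·352716 = 7054336, and √7054336 = 2656.
So n = (4 + 2656) / 10 = 2660/10 = 266.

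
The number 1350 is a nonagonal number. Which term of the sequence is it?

Set n(7n−5)/2 = 1350, giving 7n² − 5n − 2700 = 0.
The discriminant is 25 + 56·1350 = 75625, and √75625 = 275.
So n = (5 + 275) / 14 = 280/14 = 20.

20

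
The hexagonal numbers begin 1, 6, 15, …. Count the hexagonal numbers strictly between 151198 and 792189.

354

The n-th hexagonal number is n(2n−1).
Smallest index with value > 151198: n = 276 (giving 152076).
Largest index with value < 792189: n = 629 (giving 790653).
Indices 276 through 629: 354 terms.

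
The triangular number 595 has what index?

34

Set n(n+1)/2 = 595, giving n² + n − 1190 = 0.
The discriminant is 1 + 8·595 = 4761, and √4761 = 69.
So n = (-1 + 69) / 2 = 68/2 = 34.
Check: 34·35/2 = 595. ✓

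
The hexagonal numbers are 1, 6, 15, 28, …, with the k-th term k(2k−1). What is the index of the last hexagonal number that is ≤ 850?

Solve n(2n−1) ≤ 850 for integer n.
n = 20 gives 780 ≤ 850, while n = 21 gives 861 > 850; so the answer is index 20.

20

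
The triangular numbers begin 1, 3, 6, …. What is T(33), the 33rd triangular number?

The 33rd triangular number is n(n+1)/2 with n = 33.
33·34/2 = 1122/2 = 561.

561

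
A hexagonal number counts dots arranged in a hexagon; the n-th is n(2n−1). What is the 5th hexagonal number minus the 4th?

17

Consecutive hexagonal numbers differ by 4n − 3: here 4·5 − 3 = 17.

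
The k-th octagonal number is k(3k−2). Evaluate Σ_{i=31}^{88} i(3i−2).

Σ i(3i−2) = 3Σi² − 2Σi over i = 31..88.
Σi = 3916 − 465 = 3451 and Σi² = 231044 − 9455 = 221589.
3·221589 − 2·3451 = 657865.

657865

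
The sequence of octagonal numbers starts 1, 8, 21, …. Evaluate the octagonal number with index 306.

The 306th octagonal number is n(3n−2) with n = 306.
306·(3·306 − 2) = 306·916 = 280296.

280296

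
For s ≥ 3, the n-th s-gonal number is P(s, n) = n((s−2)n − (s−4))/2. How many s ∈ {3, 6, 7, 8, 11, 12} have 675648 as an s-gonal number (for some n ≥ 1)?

s = 3: P(3, 1161) = 674541 and P(3, 1162) = 675703; 675648 is not s-gonal.
s = 6: P(6, 581) = 674541 and P(6, 582) = 676866; 675648 is not s-gonal.
s = 7: P(7, 520) = 675220 and P(7, 521) = 677821; 675648 is not s-gonal.
s = 8: P(8, 474) = 673080 and P(8, 475) = 675925; 675648 is not s-gonal.
s = 11: P(11, 387) = 672606 and P(11, 388) = 676090; 675648 is not s-gonal.
s = 12: P(12, 368) = 675648. ✓
Hits: s ∈ {12} → 1.

1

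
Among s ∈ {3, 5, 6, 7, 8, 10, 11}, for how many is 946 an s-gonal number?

s = 3: P(3, 43) = 946. ✓
s = 5: P(5, 25) = 925 and P(5, 26) = 1001; 946 is not s-gonal.
s = 6: P(6, 22) = 946. ✓
s = 7: P(7, 19) = 874 and P(7, 20) = 970; 946 is not s-gonal.
s = 8: P(8, 18) = 936 and P(8, 19) = 1045; 946 is not s-gonal.
s = 10: P(10, 15) = 855 and P(10, 16) = 976; 946 is not s-gonal.
s = 11: P(11, 14) = 833 and P(11, 15) = 960; 946 is not s-gonal.
Hits: s ∈ {3, 6} → 2.

2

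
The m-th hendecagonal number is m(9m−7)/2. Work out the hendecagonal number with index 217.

217·(9·217 − 7)/2 = 217·1946/2 = 217·973 = 211141.

211141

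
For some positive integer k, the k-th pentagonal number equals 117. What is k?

Set n(3n−1)/2 = 117, giving 3n² − n − 234 = 0.
The discriminant is 1 + 24·117 = 2809, and √2809 = 53.
So n = (1 + 53) / 6 = 54/6 = 9.

9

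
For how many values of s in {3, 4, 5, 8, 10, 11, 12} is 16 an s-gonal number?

s = 3: P(3, 5) = 15 and P(3, 6) = 21; 16 is not s-gonal.
s = 4: P(4, 4) = 16. ✓
s = 5: P(5, 3) = 12 and P(5, 4) = 22; 16 is not s-gonal.
s = 8: P(8, 2) = 8 and P(8, 3) = 21; 16 is not s-gonal.
s = 10: P(10, 2) = 10 and P(10, 3) = 27; 16 is not s-gonal.
s = 11: P(11, 2) = 11 and P(11, 3) = 30; 16 is not s-gonal.
s = 12: P(12, 2) = 12 and P(12, 3) = 33; 16 is not s-gonal.
Hits: s ∈ {4} → 1.

1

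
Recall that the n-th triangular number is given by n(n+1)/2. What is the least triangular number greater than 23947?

24090

Solve n(n+1)/2 > 23947 for integer n.
The largest n with value ≤ 23947 is 218 (since 23871 ≤ 23947 < 24090), so the first above is n = 219, value 24090.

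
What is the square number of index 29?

841

29² = 841.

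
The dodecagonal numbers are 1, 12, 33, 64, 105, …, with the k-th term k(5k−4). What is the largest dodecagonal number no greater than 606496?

604128

Solve n(5n−4) ≤ 606496 for integer n.
n = 348 gives 604128 ≤ 606496, while n = 349 gives 607609 > 606496; so the answer is 604128.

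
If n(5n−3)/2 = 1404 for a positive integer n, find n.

24

Set n(5n−3)/2 = 1404, giving 5n² − 3n − 2808 = 0.
The discriminant is 9 + 40·1404 = 56169, and √56169 = 237.
So n = (3 + 237) / 10 = 240/10 = 24.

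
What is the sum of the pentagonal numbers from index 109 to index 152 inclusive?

Σ i(3i−1)/2 = (3Σi² − Σi) / 2 over i = 109..152.
Σi = 11628 − 5886 = 5742 and Σi² = 1182180 − 425754 = 756426.
(3·756426 − 1·5742) / 2 = 2263536/2 = 1131768.

1131768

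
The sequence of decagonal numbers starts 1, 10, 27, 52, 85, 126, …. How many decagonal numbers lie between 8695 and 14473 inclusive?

The n-th decagonal number is n(4n−3).
Smallest index with value ≥ 8695: n = 47 (giving 8695).
Largest index with value ≤ 14473: n = 60 (giving 14220).
Indices 47 through 60: 14 terms.

14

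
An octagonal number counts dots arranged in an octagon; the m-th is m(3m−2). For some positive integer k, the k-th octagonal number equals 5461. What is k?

Set n(3n−2) = 5461, giving 3n² − 2n − 5461 = 0.
So n = (2 + 256) / 6 = 258/6 = 43.

43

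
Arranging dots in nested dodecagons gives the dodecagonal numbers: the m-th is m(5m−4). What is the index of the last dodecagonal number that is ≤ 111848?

149

Solve n(5n−4) ≤ 111848 for integer n.
n = 149 gives 110409 ≤ 111848, while n = 150 gives 111900 > 111848; so the answer is index 149.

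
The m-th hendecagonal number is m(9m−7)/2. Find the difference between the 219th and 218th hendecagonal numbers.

1963

Consecutive hendecagonal numbers differ by 9n − 8: here 9·219 − 8 = 1963.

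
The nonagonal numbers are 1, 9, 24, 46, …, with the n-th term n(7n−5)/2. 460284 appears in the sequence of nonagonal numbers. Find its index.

Set n(7n−5)/2 = 460284, giving 7n² − 5n − 920568 = 0.
So n = (5 + 5077) / 14 = 5082/14 = 363.
Check: 363·(7·363 − 5)/2 = 460284. ✓

363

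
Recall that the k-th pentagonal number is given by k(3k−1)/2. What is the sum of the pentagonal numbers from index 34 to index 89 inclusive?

337932

Σ i(3i−1)/2 = (3Σi² − Σi) / 2 over i = 34..89.
Σi = 4005 − 561 = 3444 and Σi² = 238965 − 12529 = 226436.
(3·226436 − 1·3444) / 2 = 675864/2 = 337932.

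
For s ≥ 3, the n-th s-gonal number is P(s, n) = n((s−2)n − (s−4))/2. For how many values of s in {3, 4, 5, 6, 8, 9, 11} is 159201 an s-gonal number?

s = 3: P(3, 563) = 158766 and P(3, 564) = 159330; 159201 is not s-gonal.
s = 4: P(4, 399) = 159201. ✓
s = 5: P(5, 325) = 158275 and P(5, 326) = 159251; 159201 is not s-gonal.
s = 6: P(6, 282) = 158766 and P(6, 283) = 159895; 159201 is not s-gonal.
s = 8: P(8, 230) = 158240 and P(8, 231) = 159621; 159201 is not s-gonal.
s = 9: P(9, 213) = 158259 and P(9, 214) = 159751; 159201 is not s-gonal.
s = 11: P(11, 188) = 158390 and P(11, 189) = 160083; 159201 is not s-gonal.
Hits: s ∈ {4} → 1.

1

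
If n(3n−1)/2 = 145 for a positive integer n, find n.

10

Set n(3n−1)/2 = 145, giving 3n² − n − 290 = 0.
The discriminant is 1 + 24·145 = 3481, and √3481 = 59.
So n = (1 + 59) / 6 = 60/6 = 10.
Check: 10·(3·10 − 1)/2 = 145. ✓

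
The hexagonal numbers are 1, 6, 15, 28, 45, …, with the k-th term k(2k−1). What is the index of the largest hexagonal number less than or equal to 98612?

222

Solve n(2n−1) ≤ 98612 for integer n.
n = 222 gives 98346 ≤ 98612, while n = 223 gives 99235 > 98612; so the answer is index 222.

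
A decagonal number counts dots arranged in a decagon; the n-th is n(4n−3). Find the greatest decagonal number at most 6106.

Solve n(4n−3) ≤ 6106 for integer n.
n = 39 gives 5967 ≤ 6106, while n = 40 gives 6280 > 6106; so the answer is 5967.

5967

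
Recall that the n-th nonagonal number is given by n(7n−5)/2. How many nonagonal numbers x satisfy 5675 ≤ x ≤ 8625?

The n-th nonagonal number is n(7n−5)/2.
Smallest index with value ≥ 5675: n = 41 (giving 5781).
Largest index with value ≤ 8625: n = 50 (giving 8625).
Indices 41 through 50: 10 terms.

10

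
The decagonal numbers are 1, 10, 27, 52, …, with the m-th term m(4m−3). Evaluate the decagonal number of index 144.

82512

144·(4·144 − 3) = 144·573 = 82512.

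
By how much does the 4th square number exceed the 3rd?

n² − (n−1)² = 2n − 1, so 4² − 3² = 2·4 − 1 = 7.

7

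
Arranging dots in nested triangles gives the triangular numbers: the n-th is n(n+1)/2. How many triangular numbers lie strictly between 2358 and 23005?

145

The n-th triangular number is n(n+1)/2.
Smallest index with value > 2358: n = 69 (giving 2415).
Largest index with value < 23005: n = 213 (giving 22791).
Indices 69 through 213: 145 terms.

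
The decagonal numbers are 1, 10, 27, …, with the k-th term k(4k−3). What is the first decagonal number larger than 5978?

Solve n(4n−3) > 5978 for integer n.
The largest n with value ≤ 5978 is 39 (since 5967 ≤ 5978 < 6280), so the first above is n = 40, value 6280.

6280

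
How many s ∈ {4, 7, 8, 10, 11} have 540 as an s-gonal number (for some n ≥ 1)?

s = 4: P(4, 23) = 529 and P(4, 24) = 576; 540 is not s-gonal.
s = 7: P(7, 15) = 540. ✓
s = 8: P(8, 13) = 481 and P(8, 14) = 560; 540 is not s-gonal.
s = 10: P(10, 12) = 540. ✓
s = 11: P(11, 11) = 506 and P(11, 12) = 606; 540 is not s-gonal.
Hits: s ∈ {7, 10} → 2.

2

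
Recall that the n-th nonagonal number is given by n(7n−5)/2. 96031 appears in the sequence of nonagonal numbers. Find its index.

166

Set n(7n−5)/2 = 96031, giving 7n² − 5n − 192062 = 0.
The discriminant is 25 + 56·96031 = 5377761, and √5377761 = 2319.
So n = (5 + 2319) / 14 = 2324/14 = 166.
Check: 166·(7·166 − 5)/2 = 96031. ✓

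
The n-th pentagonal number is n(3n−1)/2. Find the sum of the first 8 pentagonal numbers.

Σ i(3i−1)/2 = (3Σi² − Σi) / 2 over i = 1..8.
Σi = 36 and Σi² = 204.
(3·204 − 1·36) / 2 = 576/2 = 288.

288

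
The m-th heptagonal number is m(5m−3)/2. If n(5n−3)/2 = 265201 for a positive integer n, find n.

Set n(5n−3)/2 = 265201, giving 5n² − 3n − 530402 = 0.
The discriminant is 9 + 40·265201 = 10608049, and √10608049 = 3257.
So n = (3 + 3257) / 10 = 3260/10 = 326.

326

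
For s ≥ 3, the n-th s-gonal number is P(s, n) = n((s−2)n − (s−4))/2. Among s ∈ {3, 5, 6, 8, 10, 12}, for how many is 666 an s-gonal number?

s = 3: P(3, 36) = 666. ✓
s = 5: P(5, 21) = 651 and P(5, 22) = 715; 666 is not s-gonal.
s = 6: P(6, 18) = 630 and P(6, 19) = 703; 666 is not s-gonal.
s = 8: P(8, 15) = 645 and P(8, 16) = 736; 666 is not s-gonal.
s = 10: P(10, 13) = 637 and P(10, 14) = 742; 666 is not s-gonal.
s = 12: P(12, 11) = 561 and P(12, 12) = 672; 666 is not s-gonal.
Hits: s ∈ {3} → 1.

1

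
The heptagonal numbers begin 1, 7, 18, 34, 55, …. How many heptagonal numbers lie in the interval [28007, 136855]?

128

The n-th heptagonal number is n(5n−3)/2.
Smallest index with value ≥ 28007: n = 107 (giving 28462).
Largest index with value ≤ 136855: n = 234 (giving 136539).
Indices 107 through 234: 128 terms.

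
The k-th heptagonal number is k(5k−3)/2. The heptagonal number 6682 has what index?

Set n(5n−3)/2 = 6682, giving 5n² − 3n − 13364 = 0.
So n = (3 + 517) / 10 = 520/10 = 52.
Check: 52·(5·52 − 3)/2 = 6682. ✓

52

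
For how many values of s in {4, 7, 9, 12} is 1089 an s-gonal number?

2

s = 4: P(4, 33) = 1089. ✓
s = 7: P(7, 21) = 1071 and P(7, 22) = 1177; 1089 is not s-gonal.
s = 9: P(9, 18) = 1089. ✓
s = 12: P(12, 15) = 1065 and P(12, 16) = 1216; 1089 is not s-gonal.
Hits: s ∈ {4, 9} → 2.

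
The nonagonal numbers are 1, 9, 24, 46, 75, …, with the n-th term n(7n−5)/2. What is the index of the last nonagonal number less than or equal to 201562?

240

Solve n(7n−5)/2 ≤ 201562 for integer n.
n = 240 gives 201000 ≤ 201562, while n = 241 gives 202681 > 201562; so the answer is index 240.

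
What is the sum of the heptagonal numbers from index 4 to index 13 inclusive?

1885

Σ i(5i−3)/2 = (5Σi² − 3Σi) / 2 over i = 4..13.
Σi = 91 − 6 = 85 and Σi² = 819 − 14 = 805.
(5·805 − 3·85) / 2 = 3770/2 = 1885.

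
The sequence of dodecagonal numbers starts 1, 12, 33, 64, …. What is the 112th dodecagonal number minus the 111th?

1111

Consecutive dodecagonal numbers differ by 10n − 9: here 10·112 − 9 = 1111.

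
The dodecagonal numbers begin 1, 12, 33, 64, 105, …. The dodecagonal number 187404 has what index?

Set n(5n−4) = 187404, giving 5n² − 4n − 187404 = 0.
The discriminant is 16 + 20·187404 = 3748096, and √3748096 = 1936.
So n = (4 + 1936) / 10 = 1940/10 = 194.
Check: 194·(5·194 − 4) = 187404. ✓

194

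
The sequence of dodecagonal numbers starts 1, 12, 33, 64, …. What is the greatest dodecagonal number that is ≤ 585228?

Solve n(5n−4) ≤ 585228 for integer n.
n = 342 gives 583452 ≤ 585228, while n = 343 gives 586873 > 585228; so the answer is 583452.

583452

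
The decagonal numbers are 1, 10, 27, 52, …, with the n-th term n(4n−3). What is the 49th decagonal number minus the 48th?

Consecutive decagonal numbers differ by 8n − 7: here 8·49 − 7 = 385.

385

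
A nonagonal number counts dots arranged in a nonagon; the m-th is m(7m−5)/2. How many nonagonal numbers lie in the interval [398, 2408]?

The n-th nonagonal number is n(7n−5)/2.
Smallest index with value ≥ 398: n = 12 (giving 474).
Largest index with value ≤ 2408: n = 26 (giving 2301).
Indices 12 through 26: 15 terms.

15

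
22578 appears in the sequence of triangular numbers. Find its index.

212

Set n(n+1)/2 = 22578, giving n² + n − 45156 = 0.
The discriminant is 1 + 8·22578 = 180625, and √180625 = 425.
So n = (-1 + 425) / 2 = 424/2 = 212.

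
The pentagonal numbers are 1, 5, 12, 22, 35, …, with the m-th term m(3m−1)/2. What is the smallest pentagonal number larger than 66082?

66676

Solve n(3n−1)/2 > 66082 for integer n.
The largest n with value ≤ 66082 is 210 (since 66045 ≤ 66082 < 66676), so the first above is n = 211, value 66676.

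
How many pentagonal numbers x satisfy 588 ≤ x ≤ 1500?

12

The n-th pentagonal number is n(3n−1)/2.
Smallest index with value ≥ 588: n = 20 (giving 590).
Largest index with value ≤ 1500: n = 31 (giving 1426).
Indices 20 through 31: 12 terms.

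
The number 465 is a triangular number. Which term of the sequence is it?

30

Set n(n+1)/2 = 465, giving n² + n − 930 = 0.
The discriminant is 1 + 8·465 = 3721, and √3721 = 61.
So n = (-1 + 61) / 2 = 60/2 = 30.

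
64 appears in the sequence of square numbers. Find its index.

8

We need n² = 64, so n = √64 = 8.
Check: 8² = 64. ✓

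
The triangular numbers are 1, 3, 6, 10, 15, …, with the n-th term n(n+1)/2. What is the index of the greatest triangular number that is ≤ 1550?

55

Solve n(n+1)/2 ≤ 1550 for integer n.
n = 55 gives 1540 ≤ 1550, while n = 56 gives 1596 > 1550; so the answer is index 55.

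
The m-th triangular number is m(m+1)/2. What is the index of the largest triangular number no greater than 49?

Solve n(n+1)/2 ≤ 49 for integer n.
n = 9 gives 45 ≤ 49, while n = 10 gives 55 > 49; so the answer is index 9.

9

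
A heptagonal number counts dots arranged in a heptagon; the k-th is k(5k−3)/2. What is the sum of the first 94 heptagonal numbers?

696540

Σ i(5i−3)/2 = (5Σi² − 3Σi) / 2 over i = 1..94.
Σi = 4465 and Σi² = 281295.
(5·281295 − 3·4465) / 2 = 1393080/2 = 696540.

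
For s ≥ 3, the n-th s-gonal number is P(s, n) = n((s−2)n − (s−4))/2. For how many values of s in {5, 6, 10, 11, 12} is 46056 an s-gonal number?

s = 5: P(5, 175) = 45850 and P(5, 176) = 46376; 46056 is not s-gonal.
s = 6: P(6, 152) = 46056. ✓
s = 10: P(10, 107) = 45475 and P(10, 108) = 46332; 46056 is not s-gonal.
s = 11: P(11, 101) = 45551 and P(11, 102) = 46461; 46056 is not s-gonal.
s = 12: P(12, 96) = 45696 and P(12, 97) = 46657; 46056 is not s-gonal.
Hits: s ∈ {6} → 1.

1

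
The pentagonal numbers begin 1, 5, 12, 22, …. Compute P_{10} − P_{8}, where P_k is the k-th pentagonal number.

53

10·(3·10 − 1)/2 = 145 and 8·(3·8 − 1)/2 = 92.
Difference: 145 − 92 = 53.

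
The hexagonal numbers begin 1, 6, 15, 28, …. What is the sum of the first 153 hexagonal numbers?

2399397

Σ i(2i−1) = 2Σi² − Σi over i = 1..153.
Σi = 11781 and Σi² = 1205589.
2·1205589 − 1·11781 = 2399397.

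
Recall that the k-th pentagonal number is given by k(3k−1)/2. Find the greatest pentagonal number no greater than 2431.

2380

Solve n(3n−1)/2 ≤ 2431 for integer n.
n = 40 gives 2380 ≤ 2431, while n = 41 gives 2501 > 2431; so the answer is 2380.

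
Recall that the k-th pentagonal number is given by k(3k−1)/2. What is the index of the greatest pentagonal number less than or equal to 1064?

Solve n(3n−1)/2 ≤ 1064 for integer n.
n = 26 gives 1001 ≤ 1064, while n = 27 gives 1080 > 1064; so the answer is index 26.

26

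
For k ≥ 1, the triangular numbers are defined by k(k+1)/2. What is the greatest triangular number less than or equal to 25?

21

Solve n(n+1)/2 ≤ 25 for integer n.
n = 6 gives 21 ≤ 25, while n = 7 gives 28 > 25; so the answer is 21.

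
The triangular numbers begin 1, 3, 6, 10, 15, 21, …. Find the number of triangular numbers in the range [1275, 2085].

The n-th triangular number is n(n+1)/2.
Smallest index with value ≥ 1275: n = 50 (giving 1275).
Largest index with value ≤ 2085: n = 64 (giving 2080).
Indices 50 through 64: 15 terms.

15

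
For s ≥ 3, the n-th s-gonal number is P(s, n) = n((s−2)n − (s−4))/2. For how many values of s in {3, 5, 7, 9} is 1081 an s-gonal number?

s = 3: P(3, 46) = 1081. ✓
s = 5: P(5, 27) = 1080 and P(5, 28) = 1162; 1081 is not s-gonal.
s = 7: P(7, 21) = 1071 and P(7, 22) = 1177; 1081 is not s-gonal.
s = 9: P(9, 17) = 969 and P(9, 18) = 1089; 1081 is not s-gonal.
Hits: s ∈ {3} → 1.

1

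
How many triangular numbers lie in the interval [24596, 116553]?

261

The n-th triangular number is n(n+1)/2.
Smallest index with value ≥ 24596: n = 222 (giving 24753).
Largest index with value ≤ 116553: n = 482 (giving 116403).
Indices 222 through 482: 261 terms.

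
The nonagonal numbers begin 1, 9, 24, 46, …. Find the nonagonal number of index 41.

41·(7·41 − 5)/2 = 41·282/2 = 41·141 = 5781.

5781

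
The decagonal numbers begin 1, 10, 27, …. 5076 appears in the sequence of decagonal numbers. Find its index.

36

Set n(4n−3) = 5076, giving 4n² − 3n − 5076 = 0.
So n = (3 + 285) / 8 = 288/8 = 36.
Check: 36·(4·36 − 3) = 5076. ✓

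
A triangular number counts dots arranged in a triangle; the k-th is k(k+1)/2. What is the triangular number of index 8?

The 8th triangular number is n(n+1)/2 with n = 8.
8·9/2 = 72/2 = 36.

36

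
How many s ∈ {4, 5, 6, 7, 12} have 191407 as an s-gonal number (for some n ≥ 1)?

s = 4: P(4, 437) = 190969 and P(4, 438) = 191844; 191407 is not s-gonal.
s = 5: P(5, 357) = 190995 and P(5, 358) = 192067; 191407 is not s-gonal.
s = 6: P(6, 309) = 190653 and P(6, 310) = 191890; 191407 is not s-gonal.
s = 7: P(7, 277) = 191407. ✓
s = 12: P(12, 196) = 191296 and P(12, 197) = 193257; 191407 is not s-gonal.
Hits: s ∈ {7} → 1.

1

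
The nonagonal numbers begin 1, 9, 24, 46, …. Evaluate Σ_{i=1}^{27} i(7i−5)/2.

Σ i(7i−5)/2 = (7Σi² − 5Σi) / 2 over i = 1..27.
Σi = 378 and Σi² = 6930.
(7·6930 − 5·378) / 2 = 46620/2 = 23310.

23310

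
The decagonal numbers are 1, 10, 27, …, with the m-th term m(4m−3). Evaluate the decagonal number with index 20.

1540

The 20th decagonal number is n(4n−3) with n = 20.
20·(4·20 − 3) = 20·77 = 1540.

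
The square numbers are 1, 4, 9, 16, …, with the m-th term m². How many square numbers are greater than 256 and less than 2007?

28

The n-th square number is n².
Smallest index with value > 256: n = 17 (giving 289).
Largest index with value < 2007: n = 44 (giving 1936).
Indices 17 through 44: 28 terms.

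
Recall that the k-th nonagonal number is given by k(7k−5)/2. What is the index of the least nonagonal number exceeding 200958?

240

Solve n(7n−5)/2 > 200958 for integer n.
The largest n with value ≤ 200958 is 239 (since 199326 ≤ 200958 < 201000), so the first above is n = 240, value 201000.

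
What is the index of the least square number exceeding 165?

13

Solve n² > 165 for integer n.
The largest n with value ≤ 165 is 12 (since 144 ≤ 165 < 169), so the first above is n = 13, value 169.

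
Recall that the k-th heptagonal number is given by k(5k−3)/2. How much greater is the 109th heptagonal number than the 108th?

Consecutive heptagonal numbers differ by 5n − 4: here 5·109 − 4 = 541.

541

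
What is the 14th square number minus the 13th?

27

n² − (n−1)² = 2n − 1, so 14² − 13² = 2·14 − 1 = 27.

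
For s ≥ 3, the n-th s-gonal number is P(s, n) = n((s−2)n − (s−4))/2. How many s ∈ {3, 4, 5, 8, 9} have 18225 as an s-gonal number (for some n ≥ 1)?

s = 3: P(3, 190) = 18145 and P(3, 191) = 18336; 18225 is not s-gonal.
s = 4: P(4, 135) = 18225. ✓
s = 5: P(5, 110) = 18095 and P(5, 111) = 18426; 18225 is not s-gonal.
s = 8: P(8, 78) = 18096 and P(8, 79) = 18565; 18225 is not s-gonal.
s = 9: P(9, 72) = 17964 and P(9, 73) = 18469; 18225 is not s-gonal.
Hits: s ∈ {4} → 1.

1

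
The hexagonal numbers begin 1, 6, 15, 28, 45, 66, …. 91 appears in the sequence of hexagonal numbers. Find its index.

7

Set n(2n−1) = 91, giving 2n² − n − 91 = 0.
The discriminant is 1 + 8·91 = 729, and √729 = 27.
So n = (1 + 27) / 4 = 28/4 = 7.
Check: 7·(2·7 − 1) = 91. ✓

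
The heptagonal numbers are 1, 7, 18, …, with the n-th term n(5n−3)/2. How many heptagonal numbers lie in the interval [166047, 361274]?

The n-th heptagonal number is n(5n−3)/2.
Smallest index with value ≥ 166047: n = 259 (giving 167314).
Largest index with value ≤ 361274: n = 380 (giving 360430).
Indices 259 through 380: 122 terms.

122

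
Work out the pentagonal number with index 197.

The 197th pentagonal number is n(3n−1)/2 with n = 197.
197·(3·197 − 1)/2 = 197·590/2 = 197·295 = 58115.

58115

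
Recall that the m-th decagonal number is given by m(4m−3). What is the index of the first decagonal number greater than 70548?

Solve n(4n−3) > 70548 for integer n.
The largest n with value ≤ 70548 is 133 (since 70357 ≤ 70548 < 71422), so the first above is n = 134, value 71422.

134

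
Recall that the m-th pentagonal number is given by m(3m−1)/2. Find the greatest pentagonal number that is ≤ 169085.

Solve n(3n−1)/2 ≤ 169085 for integer n.
n = 335 gives 168170 ≤ 169085, while n = 336 gives 169176 > 169085; so the answer is 168170.

168170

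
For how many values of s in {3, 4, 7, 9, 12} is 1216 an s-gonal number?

2

s = 3: P(3, 48) = 1176 and P(3, 49) = 1225; 1216 is not s-gonal.
s = 4: P(4, 34) = 1156 and P(4, 35) = 1225; 1216 is not s-gonal.
s = 7: P(7, 22) = 1177 and P(7, 23) = 1288; 1216 is not s-gonal.
s = 9: P(9, 19) = 1216. ✓
s = 12: P(12, 16) = 1216. ✓
Hits: s ∈ {9, 12} → 2.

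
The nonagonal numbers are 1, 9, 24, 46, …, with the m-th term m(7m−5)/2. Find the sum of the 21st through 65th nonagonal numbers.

Σ i(7i−5)/2 = (7Σi² − 5Σi) / 2 over i = 21..65.
Σi = 2145 − 210 = 1935 and Σi² = 93665 − 2870 = 90795.
(7·90795 − 5·1935) / 2 = 625890/2 = 312945.

312945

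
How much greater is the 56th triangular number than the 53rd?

56·57/2 = 1596 and 53·54/2 = 1431.
Difference: 1596 − 1431 = 165.

165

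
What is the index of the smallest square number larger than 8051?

Solve n² > 8051 for integer n.
The largest n with value ≤ 8051 is 89 (since 7921 ≤ 8051 < 8100), so the first above is n = 90, value 8100.

90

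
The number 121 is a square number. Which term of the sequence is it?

11

We need n² = 121, so n = √121 = 11.
Check: 11² = 121. ✓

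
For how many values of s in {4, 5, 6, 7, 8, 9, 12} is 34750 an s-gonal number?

1

s = 4: P(4, 186) = 34596 and P(4, 187) = 34969; 34750 is not s-gonal.
s = 5: P(5, 152) = 34580 and P(5, 153) = 35037; 34750 is not s-gonal.
s = 6: P(6, 132) = 34716 and P(6, 133) = 35245; 34750 is not s-gonal.
s = 7: P(7, 118) = 34633 and P(7, 119) = 35224; 34750 is not s-gonal.
s = 8: P(8, 107) = 34133 and P(8, 108) = 34776; 34750 is not s-gonal.
s = 9: P(9, 100) = 34750. ✓
s = 12: P(12, 83) = 34113 and P(12, 84) = 34944; 34750 is not s-gonal.
Hits: s ∈ {9} → 1.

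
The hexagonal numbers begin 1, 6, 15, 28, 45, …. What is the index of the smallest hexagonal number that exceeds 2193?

34

Solve n(2n−1) > 2193 for integer n.
The largest n with value ≤ 2193 is 33 (since 2145 ≤ 2193 < 2278), so the first above is n = 34, value 2278.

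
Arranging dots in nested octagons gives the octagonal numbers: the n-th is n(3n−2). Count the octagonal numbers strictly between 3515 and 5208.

7

The n-th octagonal number is n(3n−2).
Smallest index with value > 3515: n = 35 (giving 3605).
Largest index with value < 5208: n = 41 (giving 4961).
Indices 35 through 41: 7 terms.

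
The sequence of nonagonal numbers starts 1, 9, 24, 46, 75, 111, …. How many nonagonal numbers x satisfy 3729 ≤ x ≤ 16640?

37

The n-th nonagonal number is n(7n−5)/2.
Smallest index with value ≥ 3729: n = 33 (giving 3729).
Largest index with value ≤ 16640: n = 69 (giving 16491).
Indices 33 through 69: 37 terms.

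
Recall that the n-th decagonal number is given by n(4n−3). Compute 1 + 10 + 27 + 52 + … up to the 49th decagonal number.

Σ i(4i−3) = 4Σi² − 3Σi over i = 1..49.
Σi = 1225 and Σi² = 40425.
4·40425 − 3·1225 = 158025.

158025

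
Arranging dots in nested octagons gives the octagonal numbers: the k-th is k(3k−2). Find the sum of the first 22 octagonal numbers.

10879

Σ i(3i−2) = 3Σi² − 2Σi over i = 1..22.
Σi = 253 and Σi² = 3795.
3·3795 − 2·253 = 10879.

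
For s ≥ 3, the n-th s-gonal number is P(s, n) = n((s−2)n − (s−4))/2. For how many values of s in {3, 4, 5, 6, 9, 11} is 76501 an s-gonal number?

1

s = 3: P(3, 390) = 76245 and P(3, 391) = 76636; 76501 is not s-gonal.
s = 4: P(4, 276) = 76176 and P(4, 277) = 76729; 76501 is not s-gonal.
s = 5: P(5, 226) = 76501. ✓
s = 6: P(6, 195) = 75855 and P(6, 196) = 76636; 76501 is not s-gonal.
s = 9: P(9, 148) = 76294 and P(9, 149) = 77331; 76501 is not s-gonal.
s = 11: P(11, 130) = 75595 and P(11, 131) = 76766; 76501 is not s-gonal.
Hits: s ∈ {5} → 1.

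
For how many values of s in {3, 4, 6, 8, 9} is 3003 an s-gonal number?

s = 3: P(3, 77) = 3003. ✓
s = 4: P(4, 54) = 2916 and P(4, 55) = 3025; 3003 is not s-gonal.
s = 6: P(6, 39) = 3003. ✓
s = 8: P(8, 31) = 2821 and P(8, 32) = 3008; 3003 is not s-gonal.
s = 9: P(9, 29) = 2871 and P(9, 30) = 3075; 3003 is not s-gonal.
Hits: s ∈ {3, 6} → 2.

2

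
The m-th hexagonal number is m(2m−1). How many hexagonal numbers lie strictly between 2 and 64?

4

The n-th hexagonal number is n(2n−1).
Smallest index with value > 2: n = 2 (giving 6).
Largest index with value < 64: n = 5 (giving 45).
Indices 2 through 5: 4 terms.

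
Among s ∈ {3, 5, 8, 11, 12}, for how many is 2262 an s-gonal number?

1

s = 3: P(3, 66) = 2211 and P(3, 67) = 2278; 2262 is not s-gonal.
s = 5: P(5, 39) = 2262. ✓
s = 8: P(8, 27) = 2133 and P(8, 28) = 2296; 2262 is not s-gonal.
s = 11: P(11, 22) = 2101 and P(11, 23) = 2300; 2262 is not s-gonal.
s = 12: P(12, 21) = 2121 and P(12, 22) = 2332; 2262 is not s-gonal.
Hits: s ∈ {5} → 1.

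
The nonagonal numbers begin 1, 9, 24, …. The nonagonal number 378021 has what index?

329

Set n(7n−5)/2 = 378021, giving 7n² − 5n − 756042 = 0.
The discriminant is 25 + 56·378021 = 21169201, and √21169201 = 4601.
So n = (5 + 4601) / 14 = 4606/14 = 329.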